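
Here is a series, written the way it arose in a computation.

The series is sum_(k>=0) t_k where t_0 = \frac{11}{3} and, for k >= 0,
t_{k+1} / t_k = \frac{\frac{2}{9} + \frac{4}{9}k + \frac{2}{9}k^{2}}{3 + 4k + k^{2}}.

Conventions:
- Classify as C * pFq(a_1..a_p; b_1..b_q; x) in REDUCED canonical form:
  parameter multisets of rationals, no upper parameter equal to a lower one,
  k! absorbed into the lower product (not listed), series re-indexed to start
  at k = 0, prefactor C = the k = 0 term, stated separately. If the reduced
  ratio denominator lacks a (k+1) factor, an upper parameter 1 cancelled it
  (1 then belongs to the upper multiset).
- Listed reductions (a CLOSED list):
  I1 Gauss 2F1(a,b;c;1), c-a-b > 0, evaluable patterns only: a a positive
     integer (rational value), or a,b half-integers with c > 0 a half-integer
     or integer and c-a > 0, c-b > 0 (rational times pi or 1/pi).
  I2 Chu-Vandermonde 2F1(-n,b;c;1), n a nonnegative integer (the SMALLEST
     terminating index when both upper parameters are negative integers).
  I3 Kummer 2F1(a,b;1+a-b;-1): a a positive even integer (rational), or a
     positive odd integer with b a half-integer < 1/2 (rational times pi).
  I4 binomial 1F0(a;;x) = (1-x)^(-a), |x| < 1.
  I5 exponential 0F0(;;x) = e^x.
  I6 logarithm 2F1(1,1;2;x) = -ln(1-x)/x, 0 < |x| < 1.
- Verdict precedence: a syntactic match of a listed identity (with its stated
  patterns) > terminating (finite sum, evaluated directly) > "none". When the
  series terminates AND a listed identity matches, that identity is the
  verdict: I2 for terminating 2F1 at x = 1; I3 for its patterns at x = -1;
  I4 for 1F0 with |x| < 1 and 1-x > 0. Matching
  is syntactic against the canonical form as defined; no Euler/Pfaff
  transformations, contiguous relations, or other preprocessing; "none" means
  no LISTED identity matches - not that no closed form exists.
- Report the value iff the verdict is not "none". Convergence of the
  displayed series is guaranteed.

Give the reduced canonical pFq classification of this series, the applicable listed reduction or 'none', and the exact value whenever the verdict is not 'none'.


With C = \frac{11}{3}: the canonical form is 2F1(1, 1; 3; \frac{2}{9}). Verdict: no listed reduction: x = \frac{2}{9} and upper {1, 1} fail every I1-I6 pattern.

Key step: t_0 being \frac{11}{3}, factor the ratio over Q (C = 11/3, x = 2/9): negated roots = parameters.
Step ratio: r(k) = \frac{2}{9} * (k+1) (k+1) / [(k+3) (k+1)] - rational; roots negated = parameters, x = \frac{2}{9}, C = \frac{11}{3}.


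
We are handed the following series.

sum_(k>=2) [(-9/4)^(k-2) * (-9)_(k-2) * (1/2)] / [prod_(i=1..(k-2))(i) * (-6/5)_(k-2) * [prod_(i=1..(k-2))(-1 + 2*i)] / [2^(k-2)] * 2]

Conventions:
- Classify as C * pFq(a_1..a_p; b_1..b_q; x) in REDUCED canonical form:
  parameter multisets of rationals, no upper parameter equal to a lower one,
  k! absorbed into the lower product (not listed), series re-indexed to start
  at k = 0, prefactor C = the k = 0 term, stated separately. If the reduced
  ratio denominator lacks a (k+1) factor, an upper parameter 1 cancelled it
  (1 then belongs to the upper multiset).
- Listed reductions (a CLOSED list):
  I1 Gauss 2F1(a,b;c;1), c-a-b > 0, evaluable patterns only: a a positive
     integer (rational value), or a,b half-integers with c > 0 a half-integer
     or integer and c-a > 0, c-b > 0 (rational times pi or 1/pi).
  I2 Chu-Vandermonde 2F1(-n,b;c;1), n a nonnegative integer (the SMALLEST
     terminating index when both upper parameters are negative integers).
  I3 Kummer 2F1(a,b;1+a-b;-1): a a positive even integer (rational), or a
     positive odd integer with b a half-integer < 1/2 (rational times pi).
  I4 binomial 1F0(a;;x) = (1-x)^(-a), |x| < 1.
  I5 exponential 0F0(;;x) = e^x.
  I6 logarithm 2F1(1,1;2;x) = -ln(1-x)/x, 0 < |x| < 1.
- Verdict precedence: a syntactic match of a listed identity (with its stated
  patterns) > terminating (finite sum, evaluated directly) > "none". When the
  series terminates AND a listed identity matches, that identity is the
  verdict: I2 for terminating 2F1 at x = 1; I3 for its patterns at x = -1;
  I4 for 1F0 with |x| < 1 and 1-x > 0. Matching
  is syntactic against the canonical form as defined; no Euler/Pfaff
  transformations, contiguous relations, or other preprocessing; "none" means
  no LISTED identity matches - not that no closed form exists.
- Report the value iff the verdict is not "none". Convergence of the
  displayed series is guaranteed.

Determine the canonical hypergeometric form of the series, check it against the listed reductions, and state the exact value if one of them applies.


At argument -9/4: a 1F2 with upper {-9}, lower {-6/5, 1/2}, scaled by C = 1/4. Verdict: terminating - no listed pattern fits, but -9 in the upper list cuts the series at k = 9; direct evaluation. Value: 780157609894926041/584994087501824.

Structural cue: t_0 being 1/4, the lower odd product (prefactor 1/4) is 2^k (1/2)_k.
Ratio: r(k) = (-9/4) * (k-9) / [(k-6/5) (k+1/2) (k+1)] - rational; roots negated = parameters, x = (-9/4), C = 1/4.


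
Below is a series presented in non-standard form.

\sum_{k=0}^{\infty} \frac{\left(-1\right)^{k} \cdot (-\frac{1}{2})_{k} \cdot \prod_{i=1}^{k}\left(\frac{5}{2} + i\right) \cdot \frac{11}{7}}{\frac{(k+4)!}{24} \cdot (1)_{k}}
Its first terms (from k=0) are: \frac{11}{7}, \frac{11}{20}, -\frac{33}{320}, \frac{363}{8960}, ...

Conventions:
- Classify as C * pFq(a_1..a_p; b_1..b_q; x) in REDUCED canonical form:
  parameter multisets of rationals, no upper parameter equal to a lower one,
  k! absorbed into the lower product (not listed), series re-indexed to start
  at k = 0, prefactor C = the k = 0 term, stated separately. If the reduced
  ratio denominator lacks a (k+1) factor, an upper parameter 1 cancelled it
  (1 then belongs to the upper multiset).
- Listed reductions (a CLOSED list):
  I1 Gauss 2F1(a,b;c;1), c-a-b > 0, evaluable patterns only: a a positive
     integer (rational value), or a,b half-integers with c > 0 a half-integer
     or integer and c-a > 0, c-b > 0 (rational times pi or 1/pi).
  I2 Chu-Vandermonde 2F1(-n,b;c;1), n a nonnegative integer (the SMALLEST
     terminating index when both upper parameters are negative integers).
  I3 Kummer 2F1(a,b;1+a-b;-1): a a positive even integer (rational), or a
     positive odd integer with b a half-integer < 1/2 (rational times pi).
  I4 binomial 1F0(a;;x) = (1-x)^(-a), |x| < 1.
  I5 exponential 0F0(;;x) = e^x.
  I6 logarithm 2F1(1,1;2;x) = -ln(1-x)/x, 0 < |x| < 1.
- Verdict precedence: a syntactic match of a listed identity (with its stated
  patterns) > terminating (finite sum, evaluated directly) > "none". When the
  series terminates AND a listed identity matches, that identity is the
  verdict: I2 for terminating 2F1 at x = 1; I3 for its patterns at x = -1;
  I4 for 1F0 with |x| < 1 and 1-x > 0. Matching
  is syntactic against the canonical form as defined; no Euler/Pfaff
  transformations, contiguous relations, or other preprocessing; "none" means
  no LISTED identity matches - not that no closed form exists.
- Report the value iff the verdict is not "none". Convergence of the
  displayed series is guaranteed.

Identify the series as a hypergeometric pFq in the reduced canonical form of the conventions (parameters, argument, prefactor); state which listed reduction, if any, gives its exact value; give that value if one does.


Structural cue: t_0 = \frac{11}{7} here, and (1)_k (prefactor 11/7) is k! itself.
Ratio: r(k) = -1 * (k-\frac{1}{2}) (k+\frac{7}{2}) / [(k+5) (k+1)] - poly over poly, x = -1 from leading terms; C = \frac{11}{7} at k = 0.

x = -1 here; the reduced form reads 2F1, upper {-\frac{1}{2}, \frac{7}{2}}, lower {5}, C = \frac{11}{7}. Verdict: none - this 2F1 at x = -1 matches no listed pattern, and upper {-\frac{1}{2}, \frac{7}{2}} holds no stopper.


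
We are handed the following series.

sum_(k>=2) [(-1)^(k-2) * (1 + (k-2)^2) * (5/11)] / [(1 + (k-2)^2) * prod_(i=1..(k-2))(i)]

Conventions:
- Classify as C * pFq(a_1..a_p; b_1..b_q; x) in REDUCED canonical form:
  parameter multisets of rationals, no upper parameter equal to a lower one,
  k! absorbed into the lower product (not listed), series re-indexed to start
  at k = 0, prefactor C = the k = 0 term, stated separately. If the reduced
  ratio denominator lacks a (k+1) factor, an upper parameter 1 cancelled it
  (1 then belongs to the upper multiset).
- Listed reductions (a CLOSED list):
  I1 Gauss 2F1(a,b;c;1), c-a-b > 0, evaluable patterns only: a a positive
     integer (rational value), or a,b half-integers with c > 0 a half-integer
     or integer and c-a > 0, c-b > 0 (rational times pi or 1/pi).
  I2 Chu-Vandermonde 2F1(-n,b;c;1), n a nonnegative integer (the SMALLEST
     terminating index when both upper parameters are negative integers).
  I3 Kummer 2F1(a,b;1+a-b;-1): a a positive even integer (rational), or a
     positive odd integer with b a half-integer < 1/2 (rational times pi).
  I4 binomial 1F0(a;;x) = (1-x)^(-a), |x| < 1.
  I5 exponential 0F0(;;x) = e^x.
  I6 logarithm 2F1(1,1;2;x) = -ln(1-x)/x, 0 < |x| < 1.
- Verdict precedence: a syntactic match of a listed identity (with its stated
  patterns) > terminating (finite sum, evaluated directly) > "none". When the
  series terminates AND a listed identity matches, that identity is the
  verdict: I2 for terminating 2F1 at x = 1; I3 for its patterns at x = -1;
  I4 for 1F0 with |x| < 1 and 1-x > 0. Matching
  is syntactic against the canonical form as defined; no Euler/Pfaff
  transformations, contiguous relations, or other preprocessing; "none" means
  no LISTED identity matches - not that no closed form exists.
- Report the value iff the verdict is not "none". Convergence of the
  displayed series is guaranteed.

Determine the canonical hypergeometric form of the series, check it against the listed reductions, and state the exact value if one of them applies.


Key observation: t_0 = 5/11 here, and striking the common factor k^2 + 1 reduces the term (prefactor 5/11).
Consecutive-term ratio: r(k) = (-1) * 1 / [(k+1)] - poly over poly, x = (-1) from leading terms; C = 5/11 at k = 0.

Classification (C = 5/11): 0F0 with upper {-}, lower {-}, argument x = -1. Verdict: the I5 exponential reduction applies (the 0F0 exponential series at x = -1). Exact value: (5/11) * e^(-1).


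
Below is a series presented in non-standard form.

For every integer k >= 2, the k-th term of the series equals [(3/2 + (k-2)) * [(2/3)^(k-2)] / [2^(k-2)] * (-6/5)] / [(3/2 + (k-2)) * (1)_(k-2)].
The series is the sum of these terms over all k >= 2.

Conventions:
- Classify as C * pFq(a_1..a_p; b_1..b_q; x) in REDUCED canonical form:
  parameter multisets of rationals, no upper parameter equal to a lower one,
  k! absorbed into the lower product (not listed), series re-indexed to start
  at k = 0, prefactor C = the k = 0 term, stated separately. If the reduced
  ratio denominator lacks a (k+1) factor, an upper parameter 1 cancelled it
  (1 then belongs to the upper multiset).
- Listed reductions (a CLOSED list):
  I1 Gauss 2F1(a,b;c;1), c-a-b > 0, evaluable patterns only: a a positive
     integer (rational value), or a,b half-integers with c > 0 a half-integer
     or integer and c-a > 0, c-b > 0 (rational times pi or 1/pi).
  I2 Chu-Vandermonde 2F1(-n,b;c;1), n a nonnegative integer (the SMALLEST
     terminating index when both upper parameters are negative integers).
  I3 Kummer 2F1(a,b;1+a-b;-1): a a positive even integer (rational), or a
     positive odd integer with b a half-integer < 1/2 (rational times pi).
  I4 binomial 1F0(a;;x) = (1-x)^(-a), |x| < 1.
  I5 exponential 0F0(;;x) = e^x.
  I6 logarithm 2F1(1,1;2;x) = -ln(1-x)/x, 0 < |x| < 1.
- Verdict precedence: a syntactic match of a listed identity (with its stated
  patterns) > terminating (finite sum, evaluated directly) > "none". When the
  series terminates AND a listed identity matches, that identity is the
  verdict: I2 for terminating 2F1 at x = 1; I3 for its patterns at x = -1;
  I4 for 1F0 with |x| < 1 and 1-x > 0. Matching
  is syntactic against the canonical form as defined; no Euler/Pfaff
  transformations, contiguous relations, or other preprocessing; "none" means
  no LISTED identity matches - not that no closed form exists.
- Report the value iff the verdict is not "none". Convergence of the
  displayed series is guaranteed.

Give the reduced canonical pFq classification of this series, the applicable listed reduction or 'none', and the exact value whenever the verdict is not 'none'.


This is -6/5 * 0F0(-; -; 1/3) in reduced canonical form. Verdict (x = 1/3): the exponential series (I5) applies (the 0F0 exponential series at x = 1/3). Its exact value is (-6/5) * e^(1/3).

Structural cue: with t_0 = -6/5, the two k-th powers (C = -6/5) combine into one argument.
Step ratio: r(k) = (1/3) * 1 / [(k+1)] - rational in k, leading ratio (1/3); with t_0 = -6/5, classification follows.


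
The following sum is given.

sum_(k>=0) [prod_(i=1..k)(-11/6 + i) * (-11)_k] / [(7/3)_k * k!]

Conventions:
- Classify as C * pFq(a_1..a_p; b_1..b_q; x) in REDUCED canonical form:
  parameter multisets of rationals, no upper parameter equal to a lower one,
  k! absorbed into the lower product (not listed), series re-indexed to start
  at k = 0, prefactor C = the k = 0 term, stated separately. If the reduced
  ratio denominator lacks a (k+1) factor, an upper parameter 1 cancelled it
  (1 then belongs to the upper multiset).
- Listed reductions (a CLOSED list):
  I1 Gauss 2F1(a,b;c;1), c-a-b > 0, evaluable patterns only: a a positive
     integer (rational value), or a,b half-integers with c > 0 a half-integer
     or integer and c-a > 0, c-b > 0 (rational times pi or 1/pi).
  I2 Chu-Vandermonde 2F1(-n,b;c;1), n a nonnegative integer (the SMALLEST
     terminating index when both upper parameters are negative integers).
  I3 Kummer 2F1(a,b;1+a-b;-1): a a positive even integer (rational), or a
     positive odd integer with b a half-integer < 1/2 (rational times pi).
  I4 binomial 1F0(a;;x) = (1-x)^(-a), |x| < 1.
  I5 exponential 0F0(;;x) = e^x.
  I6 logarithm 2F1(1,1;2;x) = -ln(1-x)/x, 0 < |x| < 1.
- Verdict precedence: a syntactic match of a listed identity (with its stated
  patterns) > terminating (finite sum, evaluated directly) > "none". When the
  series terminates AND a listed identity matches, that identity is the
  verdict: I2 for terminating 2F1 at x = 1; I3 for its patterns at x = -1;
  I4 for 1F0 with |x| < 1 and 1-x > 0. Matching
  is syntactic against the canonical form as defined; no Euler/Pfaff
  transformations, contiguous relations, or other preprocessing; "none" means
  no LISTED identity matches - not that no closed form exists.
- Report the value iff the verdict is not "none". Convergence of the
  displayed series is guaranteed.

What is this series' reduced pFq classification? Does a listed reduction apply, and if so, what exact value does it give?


At argument 1: a 2F1 with upper {-11, -5/6}, lower {7/3}, scaled by C = 1. Verdict: Chu-Vandermonde (I2) applies (terminating 2F1 at x = 1 with n = 11, b = -5/6, c = 7/3). Hence: 1013498347/231735296.

First insight: from the first term 1: the running product (prefactor 1) telescopes to a rising factorial.
Adjacent-term ratio: r(k) = 1 * (k-11) (k-5/6) / [(k+7/3) (k+1)] - rational; roots negated = parameters, x = 1, C = 1.


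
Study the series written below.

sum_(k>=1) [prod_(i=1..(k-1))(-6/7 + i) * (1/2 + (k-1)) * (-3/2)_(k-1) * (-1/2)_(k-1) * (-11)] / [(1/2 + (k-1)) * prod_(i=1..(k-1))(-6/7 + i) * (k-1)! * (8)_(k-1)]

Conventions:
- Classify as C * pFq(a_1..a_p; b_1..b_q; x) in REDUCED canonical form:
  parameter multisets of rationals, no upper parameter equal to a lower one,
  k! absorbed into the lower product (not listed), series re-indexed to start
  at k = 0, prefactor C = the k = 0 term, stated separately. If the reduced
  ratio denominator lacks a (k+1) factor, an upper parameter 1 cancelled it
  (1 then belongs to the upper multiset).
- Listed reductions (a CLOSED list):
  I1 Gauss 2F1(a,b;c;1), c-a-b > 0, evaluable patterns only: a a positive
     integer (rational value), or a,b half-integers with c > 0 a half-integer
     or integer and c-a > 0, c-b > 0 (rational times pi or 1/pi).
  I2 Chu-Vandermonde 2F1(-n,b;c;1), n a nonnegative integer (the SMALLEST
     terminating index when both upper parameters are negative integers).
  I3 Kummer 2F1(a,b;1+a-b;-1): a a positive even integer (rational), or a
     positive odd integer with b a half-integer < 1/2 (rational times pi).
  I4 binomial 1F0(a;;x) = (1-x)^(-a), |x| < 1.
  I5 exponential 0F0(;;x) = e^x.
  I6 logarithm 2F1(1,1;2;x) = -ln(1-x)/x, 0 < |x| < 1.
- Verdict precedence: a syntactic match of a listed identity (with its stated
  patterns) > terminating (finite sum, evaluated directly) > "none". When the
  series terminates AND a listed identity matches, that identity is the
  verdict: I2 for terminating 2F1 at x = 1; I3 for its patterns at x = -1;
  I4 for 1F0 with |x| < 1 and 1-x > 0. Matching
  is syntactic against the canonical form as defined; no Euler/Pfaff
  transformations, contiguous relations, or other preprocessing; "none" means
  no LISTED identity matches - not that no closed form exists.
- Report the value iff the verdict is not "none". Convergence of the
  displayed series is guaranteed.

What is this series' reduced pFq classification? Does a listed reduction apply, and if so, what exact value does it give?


x = 1 here; the reduced form reads 2F1, upper {-3/2, -1/2}, lower {8}, C = -11. Verdict (x = 1): the half-integer Gauss pattern (I1) applies (x = 1; upper {-3/2, -1/2} half-integers, c = 8 in the evaluable pattern). Value: (-268435456/7110675) / pi.

First insight: t_0 being -11, the lower running product (prefactor -11) is a rising factorial.
Consecutive-term ratio: r(k) = 1 * (k-3/2) (k-1/2) / [(k+8) (k+1)] ; factor over Q: parameters, x = 1, and C = -11.


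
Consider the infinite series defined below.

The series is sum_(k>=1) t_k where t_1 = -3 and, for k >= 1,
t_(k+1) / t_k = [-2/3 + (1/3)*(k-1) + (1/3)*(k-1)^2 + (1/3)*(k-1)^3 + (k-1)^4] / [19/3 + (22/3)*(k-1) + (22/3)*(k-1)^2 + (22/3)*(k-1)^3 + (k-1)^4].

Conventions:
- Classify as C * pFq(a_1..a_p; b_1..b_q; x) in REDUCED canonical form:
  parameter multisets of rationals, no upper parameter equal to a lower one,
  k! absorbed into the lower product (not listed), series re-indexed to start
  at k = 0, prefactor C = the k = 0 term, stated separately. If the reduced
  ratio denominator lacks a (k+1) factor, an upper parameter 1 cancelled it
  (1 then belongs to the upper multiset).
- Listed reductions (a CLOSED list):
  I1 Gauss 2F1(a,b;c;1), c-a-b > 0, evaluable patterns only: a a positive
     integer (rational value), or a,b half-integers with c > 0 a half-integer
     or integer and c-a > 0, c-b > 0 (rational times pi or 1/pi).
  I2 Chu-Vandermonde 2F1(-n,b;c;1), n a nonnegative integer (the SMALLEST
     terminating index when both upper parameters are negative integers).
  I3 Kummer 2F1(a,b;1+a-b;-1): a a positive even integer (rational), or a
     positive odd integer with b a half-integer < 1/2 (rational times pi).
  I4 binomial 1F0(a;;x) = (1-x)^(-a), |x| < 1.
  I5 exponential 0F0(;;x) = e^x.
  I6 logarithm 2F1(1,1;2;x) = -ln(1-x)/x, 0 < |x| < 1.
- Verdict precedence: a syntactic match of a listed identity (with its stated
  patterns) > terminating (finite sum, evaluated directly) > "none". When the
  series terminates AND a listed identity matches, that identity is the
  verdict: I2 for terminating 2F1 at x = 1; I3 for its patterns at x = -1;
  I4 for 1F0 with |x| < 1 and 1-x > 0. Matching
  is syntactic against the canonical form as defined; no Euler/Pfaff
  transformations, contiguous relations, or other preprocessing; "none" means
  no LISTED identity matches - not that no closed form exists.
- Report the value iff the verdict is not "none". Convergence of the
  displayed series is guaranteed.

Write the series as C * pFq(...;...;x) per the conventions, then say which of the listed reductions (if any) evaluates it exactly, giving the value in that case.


At argument 1: a 2F1 with upper {-2/3, 1}, lower {19/3}, scaled by C = -3. Verdict: the Gauss summation I1 matches (x = 1: the Gamma ratio telescopes since c-a-b = 6 > 0 and a = 1 in Z>0). Sum: -8/3.

Key observation: from the first term -3: the ratio is unreduced: k^2 + 1 divides both sides (C = -3).
Consecutive-term ratio: r(k) = 1 * (k-2/3) (k+1) / [(k+19/3) (k+1)] - rational; roots negated = parameters, x = 1, C = -3.


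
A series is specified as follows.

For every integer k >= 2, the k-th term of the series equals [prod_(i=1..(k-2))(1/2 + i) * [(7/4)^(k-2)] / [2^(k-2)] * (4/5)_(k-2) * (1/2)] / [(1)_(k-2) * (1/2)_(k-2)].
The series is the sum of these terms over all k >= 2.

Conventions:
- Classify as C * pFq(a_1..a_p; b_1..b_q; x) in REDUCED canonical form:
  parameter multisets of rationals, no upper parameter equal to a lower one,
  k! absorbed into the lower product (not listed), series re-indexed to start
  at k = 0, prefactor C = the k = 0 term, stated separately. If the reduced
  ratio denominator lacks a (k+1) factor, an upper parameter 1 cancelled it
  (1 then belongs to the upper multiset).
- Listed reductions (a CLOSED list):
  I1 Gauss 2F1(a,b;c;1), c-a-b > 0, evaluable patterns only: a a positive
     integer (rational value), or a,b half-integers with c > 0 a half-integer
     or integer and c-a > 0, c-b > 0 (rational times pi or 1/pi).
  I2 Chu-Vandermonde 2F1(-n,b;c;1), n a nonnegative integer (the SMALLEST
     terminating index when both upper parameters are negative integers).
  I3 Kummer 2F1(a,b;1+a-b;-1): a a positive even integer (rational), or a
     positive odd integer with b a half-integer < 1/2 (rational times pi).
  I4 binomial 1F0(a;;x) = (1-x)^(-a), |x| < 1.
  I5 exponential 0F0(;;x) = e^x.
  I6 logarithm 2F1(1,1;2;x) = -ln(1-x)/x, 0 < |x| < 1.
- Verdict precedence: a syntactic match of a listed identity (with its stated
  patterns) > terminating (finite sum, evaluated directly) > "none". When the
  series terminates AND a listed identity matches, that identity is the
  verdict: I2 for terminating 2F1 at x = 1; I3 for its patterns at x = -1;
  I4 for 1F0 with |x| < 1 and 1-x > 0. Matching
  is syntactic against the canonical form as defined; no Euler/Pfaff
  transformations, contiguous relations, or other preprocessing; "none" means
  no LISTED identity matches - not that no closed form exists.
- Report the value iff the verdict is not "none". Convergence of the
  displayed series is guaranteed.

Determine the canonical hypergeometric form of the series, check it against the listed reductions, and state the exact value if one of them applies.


The series (x = 7/8) is 2F1: upper {4/5, 3/2}, lower {1/2}, prefactor 1/2. Verdict: none - at argument 7/8 the multisets {4/5, 3/2} ; {1/2} match no listed identity.

Structural cue: x = (7/8) and the running product (prefactor 1/2) telescopes to a rising factorial.
Ratio: r(k) = (7/8) * (k+4/5) (k+3/2) / [(k+1/2) (k+1)] - poly over poly, x = (7/8) from leading terms; C = 1/2 at k = 0.


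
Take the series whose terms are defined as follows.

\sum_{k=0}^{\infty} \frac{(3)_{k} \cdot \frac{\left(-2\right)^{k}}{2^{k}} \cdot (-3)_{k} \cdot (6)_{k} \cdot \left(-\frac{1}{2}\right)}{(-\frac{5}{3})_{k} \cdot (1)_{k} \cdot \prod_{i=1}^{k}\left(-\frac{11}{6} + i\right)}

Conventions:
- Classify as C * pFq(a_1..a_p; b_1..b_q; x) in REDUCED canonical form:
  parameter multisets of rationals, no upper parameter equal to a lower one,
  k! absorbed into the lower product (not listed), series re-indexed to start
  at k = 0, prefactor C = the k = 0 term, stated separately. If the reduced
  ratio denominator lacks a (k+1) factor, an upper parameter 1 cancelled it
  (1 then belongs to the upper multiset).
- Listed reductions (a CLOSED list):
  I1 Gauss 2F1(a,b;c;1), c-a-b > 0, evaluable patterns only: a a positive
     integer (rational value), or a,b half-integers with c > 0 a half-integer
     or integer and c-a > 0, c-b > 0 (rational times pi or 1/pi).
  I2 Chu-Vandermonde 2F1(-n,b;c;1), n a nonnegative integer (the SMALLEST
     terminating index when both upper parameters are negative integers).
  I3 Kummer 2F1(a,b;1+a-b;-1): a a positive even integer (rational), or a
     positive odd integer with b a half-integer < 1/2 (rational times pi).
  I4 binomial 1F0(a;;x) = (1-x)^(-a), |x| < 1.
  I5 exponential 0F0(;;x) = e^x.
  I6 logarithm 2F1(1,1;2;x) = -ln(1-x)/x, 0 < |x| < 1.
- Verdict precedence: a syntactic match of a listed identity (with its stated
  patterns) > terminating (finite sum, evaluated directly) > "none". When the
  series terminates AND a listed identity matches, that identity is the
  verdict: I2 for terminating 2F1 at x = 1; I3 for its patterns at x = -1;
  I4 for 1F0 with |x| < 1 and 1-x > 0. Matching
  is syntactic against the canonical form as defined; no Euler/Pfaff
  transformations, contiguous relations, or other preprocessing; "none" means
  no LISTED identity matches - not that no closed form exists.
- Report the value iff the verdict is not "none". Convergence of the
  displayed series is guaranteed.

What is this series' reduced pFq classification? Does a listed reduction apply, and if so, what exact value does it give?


This is -\frac{1}{2} * 3F2(-3, 3, 6; -\frac{5}{3}, -\frac{5}{6}; -1) in reduced canonical form. Verdict: terminating - upper parameter -3 makes this a finite sum (last index 3), evaluated exactly. Hence: \frac{8642027}{50}.

Key observation: t_0 being -\frac{1}{2}, (1)_k (C = -1/2, x = -1) is k! itself.
Ratio: r(k) = -1 * (k-3) (k+3) (k+6) / [(k-\frac{5}{3}) (k-\frac{5}{6}) (k+1)] - rational; roots negated = parameters, x = -1, C = -\frac{1}{2}.


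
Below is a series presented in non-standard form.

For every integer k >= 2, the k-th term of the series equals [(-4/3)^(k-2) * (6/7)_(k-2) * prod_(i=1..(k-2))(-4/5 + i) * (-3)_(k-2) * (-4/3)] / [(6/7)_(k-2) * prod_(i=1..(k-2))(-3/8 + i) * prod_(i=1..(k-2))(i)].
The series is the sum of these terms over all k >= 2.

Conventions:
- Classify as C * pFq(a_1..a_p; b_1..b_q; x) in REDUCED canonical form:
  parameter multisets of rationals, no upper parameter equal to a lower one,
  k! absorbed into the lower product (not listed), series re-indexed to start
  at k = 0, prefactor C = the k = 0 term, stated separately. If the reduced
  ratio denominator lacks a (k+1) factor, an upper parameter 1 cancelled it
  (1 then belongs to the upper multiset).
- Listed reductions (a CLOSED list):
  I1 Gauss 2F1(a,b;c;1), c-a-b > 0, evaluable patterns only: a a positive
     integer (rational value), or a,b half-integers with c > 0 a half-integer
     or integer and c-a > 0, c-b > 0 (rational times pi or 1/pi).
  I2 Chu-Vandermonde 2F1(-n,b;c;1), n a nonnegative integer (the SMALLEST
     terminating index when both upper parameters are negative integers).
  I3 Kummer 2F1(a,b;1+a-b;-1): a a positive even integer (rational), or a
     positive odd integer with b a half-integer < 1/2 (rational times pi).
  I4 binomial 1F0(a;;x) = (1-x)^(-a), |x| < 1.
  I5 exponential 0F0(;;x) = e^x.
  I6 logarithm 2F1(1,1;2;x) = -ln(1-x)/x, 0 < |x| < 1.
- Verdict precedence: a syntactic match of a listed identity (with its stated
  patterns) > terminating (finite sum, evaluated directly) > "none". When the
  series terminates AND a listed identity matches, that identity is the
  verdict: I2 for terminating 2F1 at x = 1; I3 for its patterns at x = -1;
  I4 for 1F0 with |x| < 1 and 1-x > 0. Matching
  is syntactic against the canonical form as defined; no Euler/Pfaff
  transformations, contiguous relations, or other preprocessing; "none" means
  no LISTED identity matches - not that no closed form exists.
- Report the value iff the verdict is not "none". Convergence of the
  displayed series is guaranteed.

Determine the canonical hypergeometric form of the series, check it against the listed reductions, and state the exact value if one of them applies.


Classification (C = -4/3): 2F1 with upper {-3, 1/5}, lower {5/8}, argument x = -4/3. Verdict: terminating (-3 upstairs). 4 nonzero terms in all; added directly. Hence: -24629924/4606875.

Key observation: with t_0 = -4/3, the product of the first k integers (C = -4/3, x = -4/3) is k!.
Ratio: r(k) = (-4/3) * (k-3) (k+1/5) / [(k+5/8) (k+1)] ; factor over Q: parameters, x = (-4/3), and C = -4/3.


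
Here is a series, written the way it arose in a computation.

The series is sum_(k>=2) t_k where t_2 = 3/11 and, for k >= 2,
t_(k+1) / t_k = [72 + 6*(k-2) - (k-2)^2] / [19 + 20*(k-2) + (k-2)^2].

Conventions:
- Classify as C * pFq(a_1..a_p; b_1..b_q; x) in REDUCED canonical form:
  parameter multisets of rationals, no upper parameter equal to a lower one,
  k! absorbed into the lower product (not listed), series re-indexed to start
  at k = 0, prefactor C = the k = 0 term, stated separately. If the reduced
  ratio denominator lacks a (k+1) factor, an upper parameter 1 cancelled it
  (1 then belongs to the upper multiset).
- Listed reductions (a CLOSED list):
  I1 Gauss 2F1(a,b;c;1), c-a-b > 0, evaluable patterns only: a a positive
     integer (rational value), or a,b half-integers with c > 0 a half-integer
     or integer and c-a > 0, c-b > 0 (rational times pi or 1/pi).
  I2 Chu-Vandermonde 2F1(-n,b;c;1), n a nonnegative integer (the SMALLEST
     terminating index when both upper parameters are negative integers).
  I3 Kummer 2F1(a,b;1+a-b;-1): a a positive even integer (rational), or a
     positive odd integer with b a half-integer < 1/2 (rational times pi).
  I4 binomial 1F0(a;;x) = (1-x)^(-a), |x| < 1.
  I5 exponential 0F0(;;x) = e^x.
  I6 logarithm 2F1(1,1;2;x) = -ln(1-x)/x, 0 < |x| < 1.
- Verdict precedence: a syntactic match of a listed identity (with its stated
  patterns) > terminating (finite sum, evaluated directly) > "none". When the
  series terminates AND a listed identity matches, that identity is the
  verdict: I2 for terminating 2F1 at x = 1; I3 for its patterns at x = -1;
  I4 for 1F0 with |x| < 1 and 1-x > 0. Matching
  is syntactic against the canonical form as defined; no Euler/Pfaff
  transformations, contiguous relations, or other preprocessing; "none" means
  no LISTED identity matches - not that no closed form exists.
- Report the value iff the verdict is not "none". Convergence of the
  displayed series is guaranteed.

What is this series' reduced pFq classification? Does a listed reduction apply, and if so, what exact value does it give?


Reduced: x = -1, 2F1, upper = {-12, 6}, lower = {19}, C = 3/11. Verdict at x = -1: Kummer's theorem (I3) matches (x = -1; c = 19 equals 1+a-b for upper {-12, 6}: listed pattern). Hence: 612/55.

Key step: from the first term 3/11: roots of the ratio polynomials (C = 3/11) are the negated parameters.
Adjacent-term ratio: r(k) = (-1) * (k-12) (k+6) / [(k+19) (k+1)] ; factor over Q: parameters, x = (-1), and C = 3/11.


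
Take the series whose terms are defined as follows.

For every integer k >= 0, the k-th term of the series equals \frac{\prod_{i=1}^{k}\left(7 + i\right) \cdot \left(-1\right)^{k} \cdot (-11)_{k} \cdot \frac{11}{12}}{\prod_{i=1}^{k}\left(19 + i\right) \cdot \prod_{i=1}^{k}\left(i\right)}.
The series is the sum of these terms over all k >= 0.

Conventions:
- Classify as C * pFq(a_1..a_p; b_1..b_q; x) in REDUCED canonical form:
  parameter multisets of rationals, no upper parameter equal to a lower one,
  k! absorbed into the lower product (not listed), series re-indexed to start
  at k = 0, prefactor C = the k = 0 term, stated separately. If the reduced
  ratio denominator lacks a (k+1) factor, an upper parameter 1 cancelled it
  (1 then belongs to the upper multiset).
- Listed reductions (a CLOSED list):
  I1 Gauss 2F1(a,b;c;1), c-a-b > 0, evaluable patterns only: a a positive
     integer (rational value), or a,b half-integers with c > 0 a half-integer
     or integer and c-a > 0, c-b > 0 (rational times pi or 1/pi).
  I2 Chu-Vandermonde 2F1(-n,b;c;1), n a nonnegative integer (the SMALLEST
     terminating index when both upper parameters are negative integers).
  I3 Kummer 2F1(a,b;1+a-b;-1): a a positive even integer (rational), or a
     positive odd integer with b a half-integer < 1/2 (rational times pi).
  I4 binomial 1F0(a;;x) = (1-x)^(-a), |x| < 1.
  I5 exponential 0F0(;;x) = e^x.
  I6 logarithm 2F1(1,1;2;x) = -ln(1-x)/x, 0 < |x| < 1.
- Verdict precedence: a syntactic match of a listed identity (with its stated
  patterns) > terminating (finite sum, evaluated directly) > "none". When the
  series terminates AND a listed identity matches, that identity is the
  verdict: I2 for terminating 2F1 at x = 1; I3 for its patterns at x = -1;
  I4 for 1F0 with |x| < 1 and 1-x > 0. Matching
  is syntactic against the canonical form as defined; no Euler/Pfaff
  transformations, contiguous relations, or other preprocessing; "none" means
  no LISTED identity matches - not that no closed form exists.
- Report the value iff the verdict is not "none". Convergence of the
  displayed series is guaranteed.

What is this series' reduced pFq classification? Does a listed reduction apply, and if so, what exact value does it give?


With C = \frac{11}{12}: the canonical form is 2F1(-11, 8; 20; -1). Verdict: this is Kummer's theorem (I3) (x = -1; c = 20 equals 1+a-b for upper {-11, 8}: listed pattern). Sum: \frac{3553}{70}.

Structural cue: t_0 being \frac{11}{12}, the running product (C = 11/12) telescopes to a rising factorial.
Adjacent-term ratio: r(k) = -1 * (k-11) (k+8) / [(k+20) (k+1)] - poly over poly, x = -1 from leading terms; C = \frac{11}{12} at k = 0.


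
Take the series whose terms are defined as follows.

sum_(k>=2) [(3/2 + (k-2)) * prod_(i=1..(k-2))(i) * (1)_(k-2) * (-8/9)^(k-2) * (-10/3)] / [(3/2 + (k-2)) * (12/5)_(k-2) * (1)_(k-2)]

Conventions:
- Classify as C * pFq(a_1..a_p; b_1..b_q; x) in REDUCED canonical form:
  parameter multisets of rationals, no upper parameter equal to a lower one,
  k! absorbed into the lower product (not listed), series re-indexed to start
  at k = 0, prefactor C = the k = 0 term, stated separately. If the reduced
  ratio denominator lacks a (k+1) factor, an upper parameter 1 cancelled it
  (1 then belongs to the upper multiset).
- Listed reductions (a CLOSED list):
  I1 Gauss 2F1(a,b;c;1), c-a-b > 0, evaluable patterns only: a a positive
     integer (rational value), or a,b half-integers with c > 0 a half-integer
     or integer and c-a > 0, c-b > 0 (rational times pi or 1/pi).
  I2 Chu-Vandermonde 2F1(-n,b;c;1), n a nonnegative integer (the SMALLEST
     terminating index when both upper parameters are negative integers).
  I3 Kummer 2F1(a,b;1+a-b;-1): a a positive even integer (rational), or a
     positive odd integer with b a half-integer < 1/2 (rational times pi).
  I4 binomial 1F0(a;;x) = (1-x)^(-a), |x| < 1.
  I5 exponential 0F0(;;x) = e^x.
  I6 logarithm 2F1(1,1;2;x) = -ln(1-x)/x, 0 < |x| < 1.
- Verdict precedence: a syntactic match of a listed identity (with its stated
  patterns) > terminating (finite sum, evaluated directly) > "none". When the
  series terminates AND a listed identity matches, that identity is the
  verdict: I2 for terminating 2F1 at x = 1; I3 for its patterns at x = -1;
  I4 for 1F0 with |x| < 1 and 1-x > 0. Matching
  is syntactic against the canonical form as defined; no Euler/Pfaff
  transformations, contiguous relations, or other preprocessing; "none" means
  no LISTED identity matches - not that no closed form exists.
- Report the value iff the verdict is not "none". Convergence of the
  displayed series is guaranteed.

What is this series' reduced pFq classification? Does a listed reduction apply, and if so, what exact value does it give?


Classification (C = -10/3): 2F1 with upper {1, 1}, lower {12/5}, argument x = -8/9. Verdict: none - this 2F1 at x = -8/9 matches no listed pattern, and upper {1, 1} holds no stopper.

The tell: t_0 = -10/3 here, and (1)_k (C = -10/3) is k! itself.
Term ratio: r(k) = (-8/9) * (k+1) (k+1) / [(k+12/5) (k+1)] - rational; roots negated = parameters, x = (-8/9), C = -10/3.


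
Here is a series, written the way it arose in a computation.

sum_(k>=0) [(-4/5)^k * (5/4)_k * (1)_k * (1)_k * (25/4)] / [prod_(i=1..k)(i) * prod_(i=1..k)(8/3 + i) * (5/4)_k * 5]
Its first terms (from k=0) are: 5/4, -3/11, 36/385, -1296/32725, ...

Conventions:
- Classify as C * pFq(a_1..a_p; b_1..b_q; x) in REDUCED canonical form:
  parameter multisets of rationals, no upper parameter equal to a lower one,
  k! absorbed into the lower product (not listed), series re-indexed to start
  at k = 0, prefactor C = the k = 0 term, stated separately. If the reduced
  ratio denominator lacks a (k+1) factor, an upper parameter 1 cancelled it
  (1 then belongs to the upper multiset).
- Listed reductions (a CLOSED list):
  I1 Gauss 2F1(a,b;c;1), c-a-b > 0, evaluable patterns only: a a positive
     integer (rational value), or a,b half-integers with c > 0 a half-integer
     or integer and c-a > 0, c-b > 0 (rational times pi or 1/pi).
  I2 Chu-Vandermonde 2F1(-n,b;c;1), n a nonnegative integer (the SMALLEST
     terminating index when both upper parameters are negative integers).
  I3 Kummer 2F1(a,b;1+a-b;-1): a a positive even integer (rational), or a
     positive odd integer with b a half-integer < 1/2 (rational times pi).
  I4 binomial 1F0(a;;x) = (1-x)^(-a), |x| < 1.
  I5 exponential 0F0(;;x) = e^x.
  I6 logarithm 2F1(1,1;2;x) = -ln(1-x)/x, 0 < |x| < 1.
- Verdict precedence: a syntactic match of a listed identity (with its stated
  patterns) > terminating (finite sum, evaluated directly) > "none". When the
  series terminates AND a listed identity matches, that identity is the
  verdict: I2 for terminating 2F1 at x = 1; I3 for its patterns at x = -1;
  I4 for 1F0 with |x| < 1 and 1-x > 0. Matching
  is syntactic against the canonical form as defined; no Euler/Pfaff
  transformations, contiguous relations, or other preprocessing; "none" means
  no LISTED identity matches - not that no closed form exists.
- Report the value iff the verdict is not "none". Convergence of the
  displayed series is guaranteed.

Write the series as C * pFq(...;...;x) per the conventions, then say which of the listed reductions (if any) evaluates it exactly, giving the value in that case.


Canonical form: C = 5/4 times 2F1 with upper {1, 1}, lower {11/3}, x = -4/5. Verdict: none. Every listed pattern misses the 2F1 form at -4/5, upper {1, 1}.

First insight: t_0 = 5/4 here, and the parameter 5/4 appears in both the upper and lower lists and cancels.
Consecutive-term ratio: r(k) = (-4/5) * (k+1) (k+1) / [(k+11/3) (k+1)] ; factor over Q: parameters, x = (-4/5), and C = 5/4.


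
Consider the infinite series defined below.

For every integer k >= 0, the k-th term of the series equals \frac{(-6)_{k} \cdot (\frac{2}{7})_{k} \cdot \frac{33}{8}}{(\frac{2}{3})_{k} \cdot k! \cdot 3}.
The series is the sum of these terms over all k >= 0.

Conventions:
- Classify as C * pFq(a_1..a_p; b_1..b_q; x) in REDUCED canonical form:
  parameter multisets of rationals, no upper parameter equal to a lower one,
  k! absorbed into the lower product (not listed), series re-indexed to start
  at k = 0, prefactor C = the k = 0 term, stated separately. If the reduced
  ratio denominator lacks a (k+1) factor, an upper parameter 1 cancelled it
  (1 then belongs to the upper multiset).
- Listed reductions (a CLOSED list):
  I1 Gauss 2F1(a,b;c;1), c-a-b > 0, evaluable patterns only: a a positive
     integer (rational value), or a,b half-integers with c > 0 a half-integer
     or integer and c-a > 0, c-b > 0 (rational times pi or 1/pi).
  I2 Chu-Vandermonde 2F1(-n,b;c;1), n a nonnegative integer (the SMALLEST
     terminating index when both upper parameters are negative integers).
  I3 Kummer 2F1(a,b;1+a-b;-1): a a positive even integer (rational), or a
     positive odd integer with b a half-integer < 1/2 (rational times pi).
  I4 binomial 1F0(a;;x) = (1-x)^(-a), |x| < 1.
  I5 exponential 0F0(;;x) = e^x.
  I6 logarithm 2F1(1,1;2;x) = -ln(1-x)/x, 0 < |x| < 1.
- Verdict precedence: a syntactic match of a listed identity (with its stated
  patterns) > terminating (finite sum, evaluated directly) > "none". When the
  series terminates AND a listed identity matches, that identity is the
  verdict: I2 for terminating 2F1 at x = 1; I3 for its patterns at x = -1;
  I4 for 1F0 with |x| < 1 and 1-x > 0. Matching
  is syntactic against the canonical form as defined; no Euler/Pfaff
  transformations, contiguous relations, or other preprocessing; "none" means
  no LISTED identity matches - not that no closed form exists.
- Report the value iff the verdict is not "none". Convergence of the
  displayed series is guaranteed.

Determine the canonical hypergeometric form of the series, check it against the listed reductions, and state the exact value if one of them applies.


Reduced: x = 1, 2F1, upper = {-6, \frac{2}{7}}, lower = {\frac{2}{3}}, C = \frac{11}{8}. Verdict at x = 1: the Chu-Vandermonde identity I2 matches (terminating 2F1 at x = 1 with n = 6, b = 2/7, c = \frac{2}{3}). Value: \frac{26756705}{56000924}.

Key step: with t_0 = \frac{11}{8}, the constant factors (prefactor 11/8) combine into one prefactor.
Step ratio: r(k) = 1 * (k-6) (k+\frac{2}{7}) / [(k+\frac{2}{3}) (k+1)] - poly over poly, x = 1 from leading terms; C = \frac{11}{8} at k = 0.
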